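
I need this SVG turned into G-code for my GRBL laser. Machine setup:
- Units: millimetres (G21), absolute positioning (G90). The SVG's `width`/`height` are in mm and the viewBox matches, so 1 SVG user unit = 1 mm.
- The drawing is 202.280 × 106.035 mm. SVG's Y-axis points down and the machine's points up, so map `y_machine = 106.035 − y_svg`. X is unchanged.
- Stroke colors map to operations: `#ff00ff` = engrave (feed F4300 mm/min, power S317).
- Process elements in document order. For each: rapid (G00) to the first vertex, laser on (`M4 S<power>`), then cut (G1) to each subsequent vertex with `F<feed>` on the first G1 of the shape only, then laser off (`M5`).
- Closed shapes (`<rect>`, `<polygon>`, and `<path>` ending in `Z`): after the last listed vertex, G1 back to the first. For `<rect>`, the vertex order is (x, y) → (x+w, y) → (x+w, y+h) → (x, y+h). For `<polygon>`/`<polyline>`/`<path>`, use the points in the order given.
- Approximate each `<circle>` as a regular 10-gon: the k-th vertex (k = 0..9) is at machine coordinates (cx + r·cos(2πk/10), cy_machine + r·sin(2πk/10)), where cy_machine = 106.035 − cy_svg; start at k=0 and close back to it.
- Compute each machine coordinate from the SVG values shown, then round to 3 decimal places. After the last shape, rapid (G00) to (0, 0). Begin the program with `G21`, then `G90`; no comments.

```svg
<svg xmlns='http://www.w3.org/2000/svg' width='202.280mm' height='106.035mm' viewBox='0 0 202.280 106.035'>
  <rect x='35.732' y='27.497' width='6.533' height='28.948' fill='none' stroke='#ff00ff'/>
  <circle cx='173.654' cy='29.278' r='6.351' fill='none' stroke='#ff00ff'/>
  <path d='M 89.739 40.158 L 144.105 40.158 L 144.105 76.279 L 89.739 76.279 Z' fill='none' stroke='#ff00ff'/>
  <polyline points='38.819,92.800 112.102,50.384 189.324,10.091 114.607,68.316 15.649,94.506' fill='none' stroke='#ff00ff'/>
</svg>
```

Since the viewBox matches the mm dimensions, user units are millimetres directly. The only transform is the Y-flip y_m = 106.035 − y_svg.

Shape 1 is a rectangle drawn with `<rect>`. Its stroke #ff00ff means engrave at S317, F4300. After flipping Y the toolpath is (35.732,78.538) → (42.265,78.538) → (42.265,49.590) → (35.732,49.590) → (35.732,78.538), returning to the start.

Shape 2 is a circle drawn with `<circle>`. Its stroke #ff00ff means engrave at S317, F4300. After flipping Y the toolpath is (180.005,76.757) → (178.792,80.490) → (175.617,82.797) → (171.691,82.797) → (168.516,80.490) → (167.303,76.757) → (168.516,73.024) → (171.691,70.717) → (175.617,70.717) → (178.792,73.024) → (180.005,76.757), returning to the start.

Shape 3 is a rectangle drawn with `<path>`. Its stroke #ff00ff means engrave at S317, F4300. After flipping Y the toolpath is (89.739,65.877) → (144.105,65.877) → (144.105,29.756) → (89.739,29.756) → (89.739,65.877), returning to the start.

Shape 4 is a open polyline drawn with `<polyline>`. Its stroke #ff00ff means engrave at S317, F4300. After flipping Y the toolpath is (38.819,13.235) → (112.102,55.651) → (189.324,95.944) → (114.607,37.719) → (15.649,11.529).

G21
G90
G00 X35.732 Y78.538
M4 S317
G1 X42.265 Y78.538 F4300
G1 X42.265 Y49.590
G1 X35.732 Y49.590
G1 X35.732 Y78.538
M5
G00 X180.005 Y76.757
M4 S317
G1 X178.792 Y80.490 F4300
G1 X175.617 Y82.797
G1 X171.691 Y82.797
G1 X168.516 Y80.490
G1 X167.303 Y76.757
G1 X168.516 Y73.024
G1 X171.691 Y70.717
G1 X175.617 Y70.717
G1 X178.792 Y73.024
G1 X180.005 Y76.757
M5
G00 X89.739 Y65.877
M4 S317
G1 X144.105 Y65.877 F4300
G1 X144.105 Y29.756
G1 X89.739 Y29.756
G1 X89.739 Y65.877
M5
G00 X38.819 Y13.235
M4 S317
G1 X112.102 Y55.651 F4300
G1 X189.324 Y95.944
G1 X114.607 Y37.719
G1 X15.649 Y11.529
M5
G00 X0.000 Y0.000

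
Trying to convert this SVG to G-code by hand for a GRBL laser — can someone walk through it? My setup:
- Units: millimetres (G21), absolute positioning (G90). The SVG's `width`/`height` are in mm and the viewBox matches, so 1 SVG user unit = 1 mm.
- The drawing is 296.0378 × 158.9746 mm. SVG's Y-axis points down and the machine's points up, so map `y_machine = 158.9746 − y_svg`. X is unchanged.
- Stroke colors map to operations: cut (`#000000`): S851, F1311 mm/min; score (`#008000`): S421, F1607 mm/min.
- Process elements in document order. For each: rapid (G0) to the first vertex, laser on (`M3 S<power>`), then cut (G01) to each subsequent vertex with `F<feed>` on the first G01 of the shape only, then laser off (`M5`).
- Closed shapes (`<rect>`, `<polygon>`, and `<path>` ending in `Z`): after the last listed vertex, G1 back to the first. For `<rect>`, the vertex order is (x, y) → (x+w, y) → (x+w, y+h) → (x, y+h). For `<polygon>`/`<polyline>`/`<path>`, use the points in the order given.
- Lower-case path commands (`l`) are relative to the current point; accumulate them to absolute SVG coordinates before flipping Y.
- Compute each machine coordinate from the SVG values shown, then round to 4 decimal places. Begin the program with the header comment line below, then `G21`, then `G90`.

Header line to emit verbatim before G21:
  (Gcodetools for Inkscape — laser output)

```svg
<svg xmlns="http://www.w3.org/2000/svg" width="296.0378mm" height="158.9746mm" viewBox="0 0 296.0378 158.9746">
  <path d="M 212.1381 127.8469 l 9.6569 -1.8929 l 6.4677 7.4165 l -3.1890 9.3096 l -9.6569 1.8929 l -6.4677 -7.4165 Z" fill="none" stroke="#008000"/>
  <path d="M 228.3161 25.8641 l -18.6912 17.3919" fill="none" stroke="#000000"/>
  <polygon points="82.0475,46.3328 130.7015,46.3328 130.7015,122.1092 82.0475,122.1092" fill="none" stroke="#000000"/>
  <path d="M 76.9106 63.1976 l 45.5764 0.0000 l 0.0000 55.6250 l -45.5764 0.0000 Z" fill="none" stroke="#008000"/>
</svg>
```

(Gcodetools for Inkscape — laser output)
G21
G90
G0 X212.1381 Y31.1277
M3 S421
G01 X221.7950 Y33.0206 F1607
G01 X228.2627 Y25.6041
G01 X225.0737 Y16.2945
G01 X215.4168 Y14.4016
G01 X208.9491 Y21.8181
G01 X212.1381 Y31.1277
M5
G0 X228.3161 Y133.1105
M3 S851
G01 X209.6249 Y115.7186 F1311
M5
G0 X82.0475 Y112.6418
M3 S851
G01 X130.7015 Y112.6418 F1311
G01 X130.7015 Y36.8654
G01 X82.0475 Y36.8654
G01 X82.0475 Y112.6418
M5
G0 X76.9106 Y95.7770
M3 S421
G01 X122.4870 Y95.7770 F1607
G01 X122.4870 Y40.1520
G01 X76.9106 Y40.1520
G01 X76.9106 Y95.7770
M5

Since the viewBox matches the mm dimensions, user units are millimetres directly. The only transform is the Y-flip y_m = 158.9746 − y_svg.

Shape 1 is a regular polygon drawn with `<path>`. Its stroke #008000 means score at S421, F1607. After flipping Y the toolpath is (212.1381,31.1277) → (221.7950,33.0206) → (228.2627,25.6041) → (225.0737,16.2945) → (215.4168,14.4016) → (208.9491,21.8181) → (212.1381,31.1277), returning to the start.

Shape 2 is a line segment drawn with `<path>`. Its stroke #000000 means cut at S851, F1311. After flipping Y the toolpath is (228.3161,133.1105) → (209.6249,115.7186).

Shape 3 is a rectangle drawn with `<polygon>`. Its stroke #000000 means cut at S851, F1311. After flipping Y the toolpath is (82.0475,112.6418) → (130.7015,112.6418) → (130.7015,36.8654) → (82.0475,36.8654) → (82.0475,112.6418), returning to the start.

Shape 4 is a rectangle drawn with `<path>`. Its stroke #008000 means score at S421, F1607. After flipping Y the toolpath is (76.9106,95.7770) → (122.4870,95.7770) → (122.4870,40.1520) → (76.9106,40.1520) → (76.9106,95.7770), returning to the start.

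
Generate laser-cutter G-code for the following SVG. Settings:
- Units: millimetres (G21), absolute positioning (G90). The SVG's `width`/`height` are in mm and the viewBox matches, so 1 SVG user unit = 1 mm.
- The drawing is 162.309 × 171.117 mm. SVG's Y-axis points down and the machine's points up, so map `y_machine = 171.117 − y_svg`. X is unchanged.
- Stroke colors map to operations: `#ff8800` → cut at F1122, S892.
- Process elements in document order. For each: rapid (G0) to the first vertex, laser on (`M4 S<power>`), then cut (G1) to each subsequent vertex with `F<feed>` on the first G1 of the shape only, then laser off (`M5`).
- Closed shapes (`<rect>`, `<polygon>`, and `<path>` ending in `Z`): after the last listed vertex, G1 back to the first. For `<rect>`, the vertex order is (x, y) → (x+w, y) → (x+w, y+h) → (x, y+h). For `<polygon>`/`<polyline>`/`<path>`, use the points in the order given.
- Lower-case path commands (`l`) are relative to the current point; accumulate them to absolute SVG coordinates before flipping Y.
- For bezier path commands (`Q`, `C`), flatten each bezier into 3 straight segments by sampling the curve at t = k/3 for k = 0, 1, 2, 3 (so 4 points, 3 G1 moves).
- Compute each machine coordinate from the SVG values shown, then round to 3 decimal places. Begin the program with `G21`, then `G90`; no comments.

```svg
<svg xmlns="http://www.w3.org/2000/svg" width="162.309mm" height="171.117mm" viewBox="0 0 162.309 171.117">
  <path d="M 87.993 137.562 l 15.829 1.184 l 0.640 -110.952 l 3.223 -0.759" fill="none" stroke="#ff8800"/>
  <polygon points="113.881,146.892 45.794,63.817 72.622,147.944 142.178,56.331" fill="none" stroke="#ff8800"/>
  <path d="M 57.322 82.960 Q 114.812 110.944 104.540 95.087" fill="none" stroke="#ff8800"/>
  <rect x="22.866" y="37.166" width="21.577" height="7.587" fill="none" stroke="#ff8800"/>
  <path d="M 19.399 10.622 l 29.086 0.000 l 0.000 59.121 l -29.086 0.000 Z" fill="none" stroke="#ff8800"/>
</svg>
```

Since the viewBox matches the mm dimensions, user units are millimetres directly. The only transform is the Y-flip y_m = 171.117 − y_svg.

Shape 1 is a open polyline drawn with `<path>`. Its stroke #ff8800 means cut at S892, F1122. After flipping Y the toolpath is (87.993,33.555) → (103.822,32.371) → (104.462,143.323) → (107.685,144.082).

Shape 2 is a closed polygon drawn with `<polygon>`. Its stroke #ff8800 means cut at S892, F1122. After flipping Y the toolpath is (113.881,24.225) → (45.794,107.300) → (72.622,23.173) → (142.178,114.786) → (113.881,24.225), returning to the start.

Shape 3 is a quadratic bezier drawn with `<path>`. Its stroke #ff8800 means cut at S892, F1122. After flipping Y the toolpath is (57.322,88.157) → (88.120,74.372) → (103.859,70.330) → (104.540,76.030).

Shape 4 is a rectangle drawn with `<rect>`. Its stroke #ff8800 means cut at S892, F1122. After flipping Y the toolpath is (22.866,133.951) → (44.443,133.951) → (44.443,126.364) → (22.866,126.364) → (22.866,133.951), returning to the start.

Shape 5 is a rectangle drawn with `<path>`. Its stroke #ff8800 means cut at S892, F1122. After flipping Y the toolpath is (19.399,160.495) → (48.485,160.495) → (48.485,101.374) → (19.399,101.374) → (19.399,160.495), returning to the start.

G21
G90
G0 X87.993 Y33.555
M4 S892
G1 X103.822 Y32.371 F1122
G1 X104.462 Y143.323
G1 X107.685 Y144.082
M5
G0 X113.881 Y24.225
M4 S892
G1 X45.794 Y107.300 F1122
G1 X72.622 Y23.173
G1 X142.178 Y114.786
G1 X113.881 Y24.225
M5
G0 X57.322 Y88.157
M4 S892
G1 X88.120 Y74.372 F1122
G1 X103.859 Y70.330
G1 X104.540 Y76.030
M5
G0 X22.866 Y133.951
M4 S892
G1 X44.443 Y133.951 F1122
G1 X44.443 Y126.364
G1 X22.866 Y126.364
G1 X22.866 Y133.951
M5
G0 X19.399 Y160.495
M4 S892
G1 X48.485 Y160.495 F1122
G1 X48.485 Y101.374
G1 X19.399 Y101.374
G1 X19.399 Y160.495
M5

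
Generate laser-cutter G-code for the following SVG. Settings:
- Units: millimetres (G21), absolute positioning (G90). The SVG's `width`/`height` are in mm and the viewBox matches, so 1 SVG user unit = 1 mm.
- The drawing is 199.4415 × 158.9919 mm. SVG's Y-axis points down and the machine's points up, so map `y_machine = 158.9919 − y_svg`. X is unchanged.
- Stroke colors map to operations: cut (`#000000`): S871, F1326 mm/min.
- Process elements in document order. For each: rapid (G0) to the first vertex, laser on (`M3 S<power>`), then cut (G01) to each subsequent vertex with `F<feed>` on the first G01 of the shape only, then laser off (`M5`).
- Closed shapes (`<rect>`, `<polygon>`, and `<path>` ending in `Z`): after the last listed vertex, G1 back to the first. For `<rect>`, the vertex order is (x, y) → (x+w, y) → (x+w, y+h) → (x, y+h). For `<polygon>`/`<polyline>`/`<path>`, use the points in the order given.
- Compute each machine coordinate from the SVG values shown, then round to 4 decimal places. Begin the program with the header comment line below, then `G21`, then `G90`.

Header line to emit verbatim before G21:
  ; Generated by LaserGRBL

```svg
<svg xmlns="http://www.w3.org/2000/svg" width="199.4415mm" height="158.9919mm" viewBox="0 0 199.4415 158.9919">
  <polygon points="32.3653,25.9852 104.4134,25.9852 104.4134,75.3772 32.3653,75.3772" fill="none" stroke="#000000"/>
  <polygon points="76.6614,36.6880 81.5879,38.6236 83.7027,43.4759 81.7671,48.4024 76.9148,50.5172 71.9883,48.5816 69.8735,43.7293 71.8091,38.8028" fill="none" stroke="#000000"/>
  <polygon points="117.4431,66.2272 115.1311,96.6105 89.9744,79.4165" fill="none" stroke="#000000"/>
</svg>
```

viewBox `0 0 199.4415 158.9919` with mm width/height → 1 unit = 1 mm. Flip: y_m = 158.9919 − y_svg.

**Shape 1** — `<polygon>` rectangle, stroke `#000000` → cut (S871, F1326). Machine vertices: (32.3653,133.0067) → (104.4134,133.0067) → (104.4134,83.6147) → (32.3653,83.6147) → (32.3653,133.0067). Closed: final G1 returns to the first vertex.

**Shape 2** — `<polygon>` regular polygon, stroke `#000000` → cut (S871, F1326). Machine vertices: (76.6614,122.3039) → (81.5879,120.3683) → (83.7027,115.5160) → (81.7671,110.5895) → (76.9148,108.4747) → (71.9883,110.4103) → (69.8735,115.2626) → (71.8091,120.1891) → (76.6614,122.3039). Closed: final G1 returns to the first vertex.

**Shape 3** — `<polygon>` regular polygon, stroke `#000000` → cut (S871, F1326). Machine vertices: (117.4431,92.7647) → (115.1311,62.3814) → (89.9744,79.5754) → (117.4431,92.7647). Closed: final G1 returns to the first vertex.

; Generated by LaserGRBL
G21
G90
G0 X32.3653 Y133.0067
M3 S871
G01 X104.4134 Y133.0067 F1326
G01 X104.4134 Y83.6147
G01 X32.3653 Y83.6147
G01 X32.3653 Y133.0067
M5
G0 X76.6614 Y122.3039
M3 S871
G01 X81.5879 Y120.3683 F1326
G01 X83.7027 Y115.5160
G01 X81.7671 Y110.5895
G01 X76.9148 Y108.4747
G01 X71.9883 Y110.4103
G01 X69.8735 Y115.2626
G01 X71.8091 Y120.1891
G01 X76.6614 Y122.3039
M5
G0 X117.4431 Y92.7647
M3 S871
G01 X115.1311 Y62.3814 F1326
G01 X89.9744 Y79.5754
G01 X117.4431 Y92.7647
M5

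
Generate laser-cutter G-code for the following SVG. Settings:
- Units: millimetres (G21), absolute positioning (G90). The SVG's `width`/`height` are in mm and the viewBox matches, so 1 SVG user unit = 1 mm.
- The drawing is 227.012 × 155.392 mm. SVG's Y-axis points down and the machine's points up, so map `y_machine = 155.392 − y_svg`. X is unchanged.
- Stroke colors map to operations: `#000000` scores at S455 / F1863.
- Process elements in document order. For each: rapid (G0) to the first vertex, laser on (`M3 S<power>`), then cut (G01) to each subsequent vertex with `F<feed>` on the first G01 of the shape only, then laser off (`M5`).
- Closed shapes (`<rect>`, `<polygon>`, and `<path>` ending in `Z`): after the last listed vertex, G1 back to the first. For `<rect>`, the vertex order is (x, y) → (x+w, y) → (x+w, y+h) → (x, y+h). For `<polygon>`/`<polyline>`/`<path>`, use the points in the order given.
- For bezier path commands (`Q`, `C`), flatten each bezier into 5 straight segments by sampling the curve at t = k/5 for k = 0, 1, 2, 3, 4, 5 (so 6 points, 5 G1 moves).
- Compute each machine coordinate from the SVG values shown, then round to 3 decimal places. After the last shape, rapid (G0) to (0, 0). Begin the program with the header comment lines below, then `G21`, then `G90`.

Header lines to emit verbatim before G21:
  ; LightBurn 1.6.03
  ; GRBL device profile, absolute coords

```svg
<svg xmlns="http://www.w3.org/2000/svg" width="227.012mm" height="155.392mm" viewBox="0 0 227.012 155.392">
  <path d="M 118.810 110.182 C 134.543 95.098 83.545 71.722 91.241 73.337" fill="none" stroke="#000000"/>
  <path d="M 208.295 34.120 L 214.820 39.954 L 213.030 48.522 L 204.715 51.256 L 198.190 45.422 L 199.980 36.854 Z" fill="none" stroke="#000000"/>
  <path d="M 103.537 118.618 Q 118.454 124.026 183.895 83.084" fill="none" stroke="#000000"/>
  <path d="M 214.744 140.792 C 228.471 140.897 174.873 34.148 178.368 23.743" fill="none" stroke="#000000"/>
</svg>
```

; LightBurn 1.6.03
; GRBL device profile, absolute coords
G21
G90
G0 X118.810 Y45.210
M3 S455
G01 X121.245 Y54.989 F1863
G01 X113.686 Y65.161
G01 X102.152 Y74.127
G01 X92.663 Y80.291
G01 X91.241 Y82.055
M5
G0 X208.295 Y121.272
M3 S455
G01 X214.820 Y115.438 F1863
G01 X213.030 Y106.870
G01 X204.715 Y104.136
G01 X198.190 Y109.970
G01 X199.980 Y118.538
G01 X208.295 Y121.272
M5
G0 X103.537 Y36.774
M3 S455
G01 X111.525 Y36.465 F1863
G01 X123.554 Y39.864
G01 X139.626 Y46.970
G01 X159.740 Y57.785
G01 X183.895 Y72.308
M5
G0 X214.744 Y14.600
M3 S455
G01 X215.897 Y25.734 F1863
G01 X206.863 Y52.759
G01 X193.616 Y85.923
G01 X182.127 Y115.470
G01 X178.368 Y131.649
M5
G0 X0.000 Y0.000

1 u = 1 mm; y_m = 155.392 − y.

[1] `<path>` cubic bezier, #000000→score S455 F1863: (118.810,45.210) → (121.245,54.989) → (113.686,65.161) → (102.152,74.127) → (92.663,80.291) → (91.241,82.055)

[2] `<path>` regular polygon, #000000→score S455 F1863: (208.295,121.272) → (214.820,115.438) → (213.030,106.870) → (204.715,104.136) → (198.190,109.970) → (199.980,118.538) → (208.295,121.272) (closed)

[3] `<path>` quadratic bezier, #000000→score S455 F1863: (103.537,36.774) → (111.525,36.465) → (123.554,39.864) → (139.626,46.970) → (159.740,57.785) → (183.895,72.308)

[4] `<path>` cubic bezier, #000000→score S455 F1863: (214.744,14.600) → (215.897,25.734) → (206.863,52.759) → (193.616,85.923) → (182.127,115.470) → (178.368,131.649)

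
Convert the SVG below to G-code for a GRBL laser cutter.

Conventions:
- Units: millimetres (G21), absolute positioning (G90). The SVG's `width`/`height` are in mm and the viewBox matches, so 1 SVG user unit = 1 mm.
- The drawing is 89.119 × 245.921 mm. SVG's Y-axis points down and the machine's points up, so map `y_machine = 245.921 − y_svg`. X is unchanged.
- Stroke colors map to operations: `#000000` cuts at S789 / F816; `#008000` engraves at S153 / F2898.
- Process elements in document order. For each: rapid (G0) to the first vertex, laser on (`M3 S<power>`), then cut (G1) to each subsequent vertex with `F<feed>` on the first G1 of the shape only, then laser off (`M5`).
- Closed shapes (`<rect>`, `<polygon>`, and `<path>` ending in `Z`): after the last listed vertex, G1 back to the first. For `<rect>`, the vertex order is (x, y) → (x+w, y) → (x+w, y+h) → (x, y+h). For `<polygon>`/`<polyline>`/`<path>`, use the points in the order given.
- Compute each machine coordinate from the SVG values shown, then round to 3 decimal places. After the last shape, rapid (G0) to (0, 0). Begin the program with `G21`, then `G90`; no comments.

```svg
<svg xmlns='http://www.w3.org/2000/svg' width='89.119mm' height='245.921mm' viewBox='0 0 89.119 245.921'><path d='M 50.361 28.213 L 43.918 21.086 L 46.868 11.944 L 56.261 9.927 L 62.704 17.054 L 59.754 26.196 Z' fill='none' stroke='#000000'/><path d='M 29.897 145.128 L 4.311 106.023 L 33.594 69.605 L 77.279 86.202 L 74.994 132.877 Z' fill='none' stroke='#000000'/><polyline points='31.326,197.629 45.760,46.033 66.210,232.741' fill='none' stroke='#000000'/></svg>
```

1 u = 1 mm; y_m = 245.921 − y.

[1] `<path>` regular polygon, #000000→cut S789 F816: (50.361,217.708) → (43.918,224.835) → (46.868,233.977) → (56.261,235.994) → (62.704,228.867) → (59.754,219.725) → (50.361,217.708) (closed)

[2] `<path>` regular polygon, #000000→cut S789 F816: (29.897,100.793) → (4.311,139.898) → (33.594,176.316) → (77.279,159.719) → (74.994,113.044) → (29.897,100.793) (closed)

[3] `<polyline>` open polyline, #000000→cut S789 F816: (31.326,48.292) → (45.760,199.888) → (66.210,13.180)

G21
G90
G0 X50.361 Y217.708
M3 S789
G1 X43.918 Y224.835 F816
G1 X46.868 Y233.977
G1 X56.261 Y235.994
G1 X62.704 Y228.867
G1 X59.754 Y219.725
G1 X50.361 Y217.708
M5
G0 X29.897 Y100.793
M3 S789
G1 X4.311 Y139.898 F816
G1 X33.594 Y176.316
G1 X77.279 Y159.719
G1 X74.994 Y113.044
G1 X29.897 Y100.793
M5
G0 X31.326 Y48.292
M3 S789
G1 X45.760 Y199.888 F816
G1 X66.210 Y13.180
M5
G0 X0.000 Y0.000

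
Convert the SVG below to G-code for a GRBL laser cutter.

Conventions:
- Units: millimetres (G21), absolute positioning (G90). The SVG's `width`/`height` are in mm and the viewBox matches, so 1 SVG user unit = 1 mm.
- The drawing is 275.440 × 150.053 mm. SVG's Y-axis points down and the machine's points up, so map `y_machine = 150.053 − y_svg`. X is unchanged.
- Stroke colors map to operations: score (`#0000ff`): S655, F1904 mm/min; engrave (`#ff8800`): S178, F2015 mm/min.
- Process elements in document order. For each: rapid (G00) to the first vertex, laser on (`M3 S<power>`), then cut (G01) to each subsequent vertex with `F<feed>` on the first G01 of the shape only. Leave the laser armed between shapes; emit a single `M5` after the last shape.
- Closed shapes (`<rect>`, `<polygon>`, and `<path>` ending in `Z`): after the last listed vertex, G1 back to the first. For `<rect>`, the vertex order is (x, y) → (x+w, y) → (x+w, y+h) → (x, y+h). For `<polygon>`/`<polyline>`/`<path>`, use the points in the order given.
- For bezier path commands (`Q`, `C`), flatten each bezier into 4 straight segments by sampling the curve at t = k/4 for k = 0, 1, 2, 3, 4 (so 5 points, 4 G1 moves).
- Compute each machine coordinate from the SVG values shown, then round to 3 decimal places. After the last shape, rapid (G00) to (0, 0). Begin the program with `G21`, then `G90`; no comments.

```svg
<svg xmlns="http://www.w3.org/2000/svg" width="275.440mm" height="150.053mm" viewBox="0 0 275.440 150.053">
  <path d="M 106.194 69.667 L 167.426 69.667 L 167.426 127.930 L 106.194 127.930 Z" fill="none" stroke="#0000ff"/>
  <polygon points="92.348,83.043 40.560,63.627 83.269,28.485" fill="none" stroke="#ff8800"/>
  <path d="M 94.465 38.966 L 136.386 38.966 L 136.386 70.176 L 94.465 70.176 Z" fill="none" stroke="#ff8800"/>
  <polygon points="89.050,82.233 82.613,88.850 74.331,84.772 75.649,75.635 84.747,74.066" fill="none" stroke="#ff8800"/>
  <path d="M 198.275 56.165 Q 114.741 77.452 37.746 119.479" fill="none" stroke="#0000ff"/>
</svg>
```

G21
G90
G00 X106.194 Y80.386
M3 S655
G01 X167.426 Y80.386 F1904
G01 X167.426 Y22.123
G01 X106.194 Y22.123
G01 X106.194 Y80.386
G00 X92.348 Y67.010
M3 S178
G01 X40.560 Y86.426 F2015
G01 X83.269 Y121.568
G01 X92.348 Y67.010
G00 X94.465 Y111.087
M3 S178
G01 X136.386 Y111.087 F2015
G01 X136.386 Y79.877
G01 X94.465 Y79.877
G01 X94.465 Y111.087
G00 X89.050 Y67.820
M3 S178
G01 X82.613 Y61.203 F2015
G01 X74.331 Y65.281
G01 X75.649 Y74.418
G01 X84.747 Y75.987
G01 X89.050 Y67.820
G00 X198.275 Y93.888
M3 S655
G01 X156.917 Y81.948 F1904
G01 X116.376 Y67.416
G01 X76.652 Y50.291
G01 X37.746 Y30.574
M5
G00 X0.000 Y0.000

1 u = 1 mm; y_m = 150.053 − y.

[1] `<path>` rectangle, #0000ff→score S655 F1904: (106.194,80.386) → (167.426,80.386) → (167.426,22.123) → (106.194,22.123) → (106.194,80.386) (closed)

[2] `<polygon>` regular polygon, #ff8800→engrave S178 F2015: (92.348,67.010) → (40.560,86.426) → (83.269,121.568) → (92.348,67.010) (closed)

[3] `<path>` rectangle, #ff8800→engrave S178 F2015: (94.465,111.087) → (136.386,111.087) → (136.386,79.877) → (94.465,79.877) → (94.465,111.087) (closed)

[4] `<polygon>` regular polygon, #ff8800→engrave S178 F2015: (89.050,67.820) → (82.613,61.203) → (74.331,65.281) → (75.649,74.418) → (84.747,75.987) → (89.050,67.820) (closed)

[5] `<path>` quadratic bezier, #0000ff→score S655 F1904: (198.275,93.888) → (156.917,81.948) → (116.376,67.416) → (76.652,50.291) → (37.746,30.574)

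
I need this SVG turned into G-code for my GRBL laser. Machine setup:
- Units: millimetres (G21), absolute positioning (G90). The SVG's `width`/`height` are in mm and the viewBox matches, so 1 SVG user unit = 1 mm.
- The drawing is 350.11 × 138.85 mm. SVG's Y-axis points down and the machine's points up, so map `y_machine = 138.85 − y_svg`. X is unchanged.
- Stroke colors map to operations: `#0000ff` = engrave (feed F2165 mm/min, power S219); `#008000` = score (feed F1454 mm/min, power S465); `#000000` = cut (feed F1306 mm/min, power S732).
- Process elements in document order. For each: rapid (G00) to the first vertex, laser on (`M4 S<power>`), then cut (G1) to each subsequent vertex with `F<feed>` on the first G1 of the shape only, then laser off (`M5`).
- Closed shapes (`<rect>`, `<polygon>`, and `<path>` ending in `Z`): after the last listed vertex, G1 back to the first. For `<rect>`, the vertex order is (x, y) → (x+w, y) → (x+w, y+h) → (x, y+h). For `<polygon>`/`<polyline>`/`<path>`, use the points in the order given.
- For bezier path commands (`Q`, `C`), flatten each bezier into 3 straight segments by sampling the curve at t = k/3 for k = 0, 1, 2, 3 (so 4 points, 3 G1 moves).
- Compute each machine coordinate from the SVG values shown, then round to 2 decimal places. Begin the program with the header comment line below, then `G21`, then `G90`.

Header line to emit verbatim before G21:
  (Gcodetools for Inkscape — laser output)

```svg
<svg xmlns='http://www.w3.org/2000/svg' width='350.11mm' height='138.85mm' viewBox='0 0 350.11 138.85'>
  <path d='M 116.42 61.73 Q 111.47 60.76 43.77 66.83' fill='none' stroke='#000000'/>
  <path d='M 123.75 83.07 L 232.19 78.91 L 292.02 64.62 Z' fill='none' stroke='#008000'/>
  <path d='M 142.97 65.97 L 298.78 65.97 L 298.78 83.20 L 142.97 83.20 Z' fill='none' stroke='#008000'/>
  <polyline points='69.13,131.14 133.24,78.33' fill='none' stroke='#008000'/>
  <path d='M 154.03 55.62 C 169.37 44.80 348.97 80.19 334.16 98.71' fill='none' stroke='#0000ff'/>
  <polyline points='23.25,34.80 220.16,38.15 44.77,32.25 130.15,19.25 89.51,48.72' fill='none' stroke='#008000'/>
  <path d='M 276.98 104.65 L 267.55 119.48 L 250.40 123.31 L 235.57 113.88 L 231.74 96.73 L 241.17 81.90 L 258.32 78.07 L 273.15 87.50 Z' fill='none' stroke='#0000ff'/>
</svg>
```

(Gcodetools for Inkscape — laser output)
G21
G90
G00 X116.42 Y77.12
M4 S732
G1 X106.15 Y76.98 F1306
G1 X81.93 Y75.28
G1 X43.77 Y72.02
M5
G00 X123.75 Y55.78
M4 S465
G1 X232.19 Y59.94 F1454
G1 X292.02 Y74.23
G1 X123.75 Y55.78
M5
G00 X142.97 Y72.88
M4 S465
G1 X298.78 Y72.88 F1454
G1 X298.78 Y55.65
G1 X142.97 Y55.65
G1 X142.97 Y72.88
M5
G00 X69.13 Y7.71
M4 S465
G1 X133.24 Y60.52 F1454
M5
G00 X154.03 Y83.23
M4 S219
G1 X210.84 Y80.98 F2165
G1 X297.45 Y61.95
G1 X334.16 Y40.14
M5
G00 X23.25 Y104.05
M4 S465
G1 X220.16 Y100.70 F1454
G1 X44.77 Y106.60
G1 X130.15 Y119.60
G1 X89.51 Y90.13
M5
G00 X276.98 Y34.20
M4 S219
G1 X267.55 Y19.37 F2165
G1 X250.40 Y15.54
G1 X235.57 Y24.97
G1 X231.74 Y42.12
G1 X241.17 Y56.95
G1 X258.32 Y60.78
G1 X273.15 Y51.35
G1 X276.98 Y34.20
M5

Since the viewBox matches the mm dimensions, user units are millimetres directly. The only transform is the Y-flip y_m = 138.85 − y_svg.

Shape 1 is a quadratic bezier drawn with `<path>`. Its stroke #000000 means cut at S732, F1306. After flipping Y the toolpath is (116.42,77.12) → (106.15,76.98) → (81.93,75.28) → (43.77,72.02).

Shape 2 is a closed polygon drawn with `<path>`. Its stroke #008000 means score at S465, F1454. After flipping Y the toolpath is (123.75,55.78) → (232.19,59.94) → (292.02,74.23) → (123.75,55.78), returning to the start.

Shape 3 is a rectangle drawn with `<path>`. Its stroke #008000 means score at S465, F1454. After flipping Y the toolpath is (142.97,72.88) → (298.78,72.88) → (298.78,55.65) → (142.97,55.65) → (142.97,72.88), returning to the start.

Shape 4 is a line segment drawn with `<polyline>`. Its stroke #008000 means score at S465, F1454. After flipping Y the toolpath is (69.13,7.71) → (133.24,60.52).

Shape 5 is a cubic bezier drawn with `<path>`. Its stroke #0000ff means engrave at S219, F2165. After flipping Y the toolpath is (154.03,83.23) → (210.84,80.98) → (297.45,61.95) → (334.16,40.14).

Shape 6 is a open polyline drawn with `<polyline>`. Its stroke #008000 means score at S465, F1454. After flipping Y the toolpath is (23.25,104.05) → (220.16,100.70) → (44.77,106.60) → (130.15,119.60) → (89.51,90.13).

Shape 7 is a regular polygon drawn with `<path>`. Its stroke #0000ff means engrave at S219, F2165. After flipping Y the toolpath is (276.98,34.20) → (267.55,19.37) → (250.40,15.54) → (235.57,24.97) → (231.74,42.12) → (241.17,56.95) → (258.32,60.78) → (273.15,51.35) → (276.98,34.20), returning to the start.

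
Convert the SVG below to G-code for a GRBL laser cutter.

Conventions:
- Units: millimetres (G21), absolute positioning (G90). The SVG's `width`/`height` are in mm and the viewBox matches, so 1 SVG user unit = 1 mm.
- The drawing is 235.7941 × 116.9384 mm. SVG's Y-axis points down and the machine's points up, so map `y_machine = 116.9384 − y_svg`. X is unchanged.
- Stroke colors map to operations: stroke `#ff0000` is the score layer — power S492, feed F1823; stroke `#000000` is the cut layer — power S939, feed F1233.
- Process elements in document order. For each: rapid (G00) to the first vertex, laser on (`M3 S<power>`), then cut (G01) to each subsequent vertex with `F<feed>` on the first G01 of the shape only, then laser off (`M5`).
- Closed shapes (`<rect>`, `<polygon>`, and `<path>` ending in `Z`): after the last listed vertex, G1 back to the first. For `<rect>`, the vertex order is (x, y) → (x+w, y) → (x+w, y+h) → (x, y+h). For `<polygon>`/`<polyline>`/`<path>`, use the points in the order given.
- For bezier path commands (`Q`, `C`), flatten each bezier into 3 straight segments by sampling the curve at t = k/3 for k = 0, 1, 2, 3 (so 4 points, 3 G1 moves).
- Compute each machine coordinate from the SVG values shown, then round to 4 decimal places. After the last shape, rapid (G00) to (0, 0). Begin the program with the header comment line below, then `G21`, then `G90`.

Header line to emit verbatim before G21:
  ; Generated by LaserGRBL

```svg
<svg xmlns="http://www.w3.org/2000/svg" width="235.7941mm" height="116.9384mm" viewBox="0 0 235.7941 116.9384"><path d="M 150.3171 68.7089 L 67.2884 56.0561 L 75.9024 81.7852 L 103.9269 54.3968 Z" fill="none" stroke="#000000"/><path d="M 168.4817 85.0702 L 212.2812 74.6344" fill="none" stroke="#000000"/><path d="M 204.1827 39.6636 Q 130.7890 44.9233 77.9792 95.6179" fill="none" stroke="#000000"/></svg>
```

Since the viewBox matches the mm dimensions, user units are millimetres directly. The only transform is the Y-flip y_m = 116.9384 − y_svg.

Shape 1 is a closed polygon drawn with `<path>`. Its stroke #000000 means cut at S939, F1233. After flipping Y the toolpath is (150.3171,48.2295) → (67.2884,60.8823) → (75.9024,35.1532) → (103.9269,62.5416) → (150.3171,48.2295), returning to the start.

Shape 2 is a line segment drawn with `<path>`. Its stroke #000000 means cut at S939, F1233. After flipping Y the toolpath is (168.4817,31.8682) → (212.2812,42.3040).

Shape 3 is a quadratic bezier drawn with `<path>`. Its stroke #000000 means cut at S939, F1233. After flipping Y the toolpath is (204.1827,77.2748) → (157.5407,68.7200) → (115.4728,50.0686) → (77.9792,21.3205).

; Generated by LaserGRBL
G21
G90
G00 X150.3171 Y48.2295
M3 S939
G01 X67.2884 Y60.8823 F1233
G01 X75.9024 Y35.1532
G01 X103.9269 Y62.5416
G01 X150.3171 Y48.2295
M5
G00 X168.4817 Y31.8682
M3 S939
G01 X212.2812 Y42.3040 F1233
M5
G00 X204.1827 Y77.2748
M3 S939
G01 X157.5407 Y68.7200 F1233
G01 X115.4728 Y50.0686
G01 X77.9792 Y21.3205
M5
G00 X0.0000 Y0.0000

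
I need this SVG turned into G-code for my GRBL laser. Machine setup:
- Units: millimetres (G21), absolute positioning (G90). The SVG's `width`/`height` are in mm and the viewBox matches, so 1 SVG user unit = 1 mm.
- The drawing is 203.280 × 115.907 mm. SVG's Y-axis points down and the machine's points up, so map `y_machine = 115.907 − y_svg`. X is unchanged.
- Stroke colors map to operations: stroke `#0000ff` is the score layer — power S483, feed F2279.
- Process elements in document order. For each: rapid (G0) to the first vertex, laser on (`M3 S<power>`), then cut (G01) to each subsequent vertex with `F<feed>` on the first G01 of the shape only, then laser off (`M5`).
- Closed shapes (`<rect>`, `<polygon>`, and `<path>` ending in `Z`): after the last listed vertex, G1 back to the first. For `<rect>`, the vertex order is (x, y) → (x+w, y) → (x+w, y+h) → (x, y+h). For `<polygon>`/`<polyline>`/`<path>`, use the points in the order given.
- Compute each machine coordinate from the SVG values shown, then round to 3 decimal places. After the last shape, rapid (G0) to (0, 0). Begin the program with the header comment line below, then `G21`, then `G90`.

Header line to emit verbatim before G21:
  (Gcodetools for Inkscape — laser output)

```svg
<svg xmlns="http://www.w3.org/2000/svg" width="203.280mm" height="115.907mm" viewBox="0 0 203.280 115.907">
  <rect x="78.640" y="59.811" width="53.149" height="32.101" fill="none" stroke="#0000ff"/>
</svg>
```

1 u = 1 mm; y_m = 115.907 − y.

[1] `<rect>` rectangle, #0000ff→score S483 F2279: (78.640,56.096) → (131.789,56.096) → (131.789,23.995) → (78.640,23.995) → (78.640,56.096) (closed)

(Gcodetools for Inkscape — laser output)
G21
G90
G0 X78.640 Y56.096
M3 S483
G01 X131.789 Y56.096 F2279
G01 X131.789 Y23.995
G01 X78.640 Y23.995
G01 X78.640 Y56.096
M5
G0 X0.000 Y0.000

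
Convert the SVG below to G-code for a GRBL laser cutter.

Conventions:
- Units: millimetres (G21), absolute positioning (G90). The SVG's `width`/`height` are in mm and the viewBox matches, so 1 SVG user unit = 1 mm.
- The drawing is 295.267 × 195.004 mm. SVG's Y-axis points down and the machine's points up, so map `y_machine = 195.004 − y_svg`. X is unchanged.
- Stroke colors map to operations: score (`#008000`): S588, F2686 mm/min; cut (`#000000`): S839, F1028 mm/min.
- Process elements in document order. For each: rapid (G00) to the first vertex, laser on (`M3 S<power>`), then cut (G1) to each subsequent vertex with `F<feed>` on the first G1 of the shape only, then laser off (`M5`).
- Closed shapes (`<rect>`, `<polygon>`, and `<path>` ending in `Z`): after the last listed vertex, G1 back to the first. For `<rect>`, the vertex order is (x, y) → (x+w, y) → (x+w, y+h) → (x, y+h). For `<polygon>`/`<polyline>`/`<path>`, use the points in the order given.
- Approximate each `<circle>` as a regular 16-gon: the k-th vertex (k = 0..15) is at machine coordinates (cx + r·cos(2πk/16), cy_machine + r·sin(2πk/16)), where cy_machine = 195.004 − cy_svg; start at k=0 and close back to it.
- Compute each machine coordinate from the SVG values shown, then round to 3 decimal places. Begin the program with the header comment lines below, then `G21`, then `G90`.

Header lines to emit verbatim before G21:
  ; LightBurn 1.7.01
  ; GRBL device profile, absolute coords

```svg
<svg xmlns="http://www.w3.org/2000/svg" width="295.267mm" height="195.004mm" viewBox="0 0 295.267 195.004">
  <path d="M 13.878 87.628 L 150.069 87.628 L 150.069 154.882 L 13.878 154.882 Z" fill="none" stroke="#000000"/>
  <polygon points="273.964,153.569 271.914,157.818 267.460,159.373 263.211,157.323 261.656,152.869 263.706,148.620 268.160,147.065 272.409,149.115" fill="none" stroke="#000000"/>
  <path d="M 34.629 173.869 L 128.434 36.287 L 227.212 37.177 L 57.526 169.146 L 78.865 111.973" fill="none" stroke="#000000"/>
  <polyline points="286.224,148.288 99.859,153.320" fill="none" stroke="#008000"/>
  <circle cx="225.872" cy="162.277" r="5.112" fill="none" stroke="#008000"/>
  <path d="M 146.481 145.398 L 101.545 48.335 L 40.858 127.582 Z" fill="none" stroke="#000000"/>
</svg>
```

Since the viewBox matches the mm dimensions, user units are millimetres directly. The only transform is the Y-flip y_m = 195.004 − y_svg.

Shape 1 is a rectangle drawn with `<path>`. Its stroke #000000 means cut at S839, F1028. After flipping Y the toolpath is (13.878,107.376) → (150.069,107.376) → (150.069,40.122) → (13.878,40.122) → (13.878,107.376), returning to the start.

Shape 2 is a regular polygon drawn with `<polygon>`. Its stroke #000000 means cut at S839, F1028. After flipping Y the toolpath is (273.964,41.435) → (271.914,37.186) → (267.460,35.631) → (263.211,37.681) → (261.656,42.135) → (263.706,46.384) → (268.160,47.939) → (272.409,45.889) → (273.964,41.435), returning to the start.

Shape 3 is a open polyline drawn with `<path>`. Its stroke #000000 means cut at S839, F1028. After flipping Y the toolpath is (34.629,21.135) → (128.434,158.717) → (227.212,157.827) → (57.526,25.858) → (78.865,83.031).

Shape 4 is a line segment drawn with `<polyline>`. Its stroke #008000 means score at S588, F2686. After flipping Y the toolpath is (286.224,46.716) → (99.859,41.684).

Shape 5 is a circle drawn with `<circle>`. Its stroke #008000 means score at S588, F2686. After flipping Y the toolpath is (230.984,32.727) → (230.595,34.683) → (229.487,36.342) → (227.828,37.450) → (225.872,37.839) → (223.916,37.450) → (222.257,36.342) → (221.149,34.683) → (220.760,32.727) → (221.149,30.771) → (222.257,29.112) → (223.916,28.004) → (225.872,27.615) → (227.828,28.004) → (229.487,29.112) → (230.595,30.771) → (230.984,32.727), returning to the start.

Shape 6 is a closed polygon drawn with `<path>`. Its stroke #000000 means cut at S839, F1028. After flipping Y the toolpath is (146.481,49.606) → (101.545,146.669) → (40.858,67.422) → (146.481,49.606), returning to the start.

; LightBurn 1.7.01
; GRBL device profile, absolute coords
G21
G90
G00 X13.878 Y107.376
M3 S839
G1 X150.069 Y107.376 F1028
G1 X150.069 Y40.122
G1 X13.878 Y40.122
G1 X13.878 Y107.376
M5
G00 X273.964 Y41.435
M3 S839
G1 X271.914 Y37.186 F1028
G1 X267.460 Y35.631
G1 X263.211 Y37.681
G1 X261.656 Y42.135
G1 X263.706 Y46.384
G1 X268.160 Y47.939
G1 X272.409 Y45.889
G1 X273.964 Y41.435
M5
G00 X34.629 Y21.135
M3 S839
G1 X128.434 Y158.717 F1028
G1 X227.212 Y157.827
G1 X57.526 Y25.858
G1 X78.865 Y83.031
M5
G00 X286.224 Y46.716
M3 S588
G1 X99.859 Y41.684 F2686
M5
G00 X230.984 Y32.727
M3 S588
G1 X230.595 Y34.683 F2686
G1 X229.487 Y36.342
G1 X227.828 Y37.450
G1 X225.872 Y37.839
G1 X223.916 Y37.450
G1 X222.257 Y36.342
G1 X221.149 Y34.683
G1 X220.760 Y32.727
G1 X221.149 Y30.771
G1 X222.257 Y29.112
G1 X223.916 Y28.004
G1 X225.872 Y27.615
G1 X227.828 Y28.004
G1 X229.487 Y29.112
G1 X230.595 Y30.771
G1 X230.984 Y32.727
M5
G00 X146.481 Y49.606
M3 S839
G1 X101.545 Y146.669 F1028
G1 X40.858 Y67.422
G1 X146.481 Y49.606
M5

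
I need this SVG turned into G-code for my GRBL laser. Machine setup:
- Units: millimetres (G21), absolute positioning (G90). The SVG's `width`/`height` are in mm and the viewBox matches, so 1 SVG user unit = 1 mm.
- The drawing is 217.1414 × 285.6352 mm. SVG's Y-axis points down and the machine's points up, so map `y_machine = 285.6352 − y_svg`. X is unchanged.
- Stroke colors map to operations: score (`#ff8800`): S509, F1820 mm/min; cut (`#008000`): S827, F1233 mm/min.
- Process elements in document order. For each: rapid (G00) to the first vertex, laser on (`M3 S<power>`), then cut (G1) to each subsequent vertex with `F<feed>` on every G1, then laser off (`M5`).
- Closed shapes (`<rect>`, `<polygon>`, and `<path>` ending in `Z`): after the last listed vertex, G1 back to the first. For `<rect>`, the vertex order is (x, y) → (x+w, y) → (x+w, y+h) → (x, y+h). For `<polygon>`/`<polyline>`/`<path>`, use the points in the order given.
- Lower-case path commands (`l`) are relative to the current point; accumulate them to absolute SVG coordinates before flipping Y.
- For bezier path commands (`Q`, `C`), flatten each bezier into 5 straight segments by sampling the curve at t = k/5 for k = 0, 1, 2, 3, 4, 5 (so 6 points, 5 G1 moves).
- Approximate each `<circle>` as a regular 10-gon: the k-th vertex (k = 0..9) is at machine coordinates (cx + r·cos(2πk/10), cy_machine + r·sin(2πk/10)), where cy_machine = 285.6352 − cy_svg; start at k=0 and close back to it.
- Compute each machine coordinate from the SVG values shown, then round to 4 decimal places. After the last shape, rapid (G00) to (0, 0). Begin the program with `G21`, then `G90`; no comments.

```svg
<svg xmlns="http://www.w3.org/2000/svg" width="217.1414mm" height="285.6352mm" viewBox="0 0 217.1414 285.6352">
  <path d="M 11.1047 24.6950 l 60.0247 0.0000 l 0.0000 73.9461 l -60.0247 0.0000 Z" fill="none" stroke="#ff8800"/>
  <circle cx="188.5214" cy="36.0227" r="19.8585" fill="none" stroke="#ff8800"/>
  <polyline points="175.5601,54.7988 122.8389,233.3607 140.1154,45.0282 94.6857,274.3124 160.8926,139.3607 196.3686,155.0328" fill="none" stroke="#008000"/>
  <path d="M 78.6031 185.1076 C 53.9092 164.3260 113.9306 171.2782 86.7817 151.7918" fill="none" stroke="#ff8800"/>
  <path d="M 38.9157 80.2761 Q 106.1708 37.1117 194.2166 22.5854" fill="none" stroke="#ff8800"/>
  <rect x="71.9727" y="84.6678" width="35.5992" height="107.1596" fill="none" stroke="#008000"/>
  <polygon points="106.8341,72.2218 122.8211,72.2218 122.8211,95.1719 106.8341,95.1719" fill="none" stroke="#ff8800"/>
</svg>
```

1 u = 1 mm; y_m = 285.6352 − y.

[1] `<path>` rectangle, #ff8800→score S509 F1820: (11.1047,260.9402) → (71.1294,260.9402) → (71.1294,186.9941) → (11.1047,186.9941) → (11.1047,260.9402) (closed)

[2] `<circle>` circle, #ff8800→score S509 F1820: (208.3799,249.6125) → (204.5873,261.2850) → (194.6580,268.4991) → (182.3848,268.4991) → (172.4555,261.2850) → (168.6629,249.6125) → (172.4555,237.9400) → (182.3848,230.7259) → (194.6580,230.7259) → (204.5873,237.9400) → (208.3799,249.6125) (closed)

[3] `<polyline>` open polyline, #008000→cut S827 F1233: (175.5601,230.8364) → (122.8389,52.2745) → (140.1154,240.6070) → (94.6857,11.3228) → (160.8926,146.2745) → (196.3686,130.6024)

[4] `<path>` cubic bezier, #ff8800→score S509 F1820: (78.6031,100.5276) → (72.5775,110.1019) → (78.6331,115.6203) → (88.5193,119.6832) → (93.9857,124.8908) → (86.7817,133.8434)

[5] `<path>` quadratic bezier, #ff8800→score S509 F1820: (38.9157,205.3591) → (66.6494,221.4793) → (96.0463,235.3085) → (127.1065,246.8467) → (159.8299,256.0938) → (194.2166,263.0498)

[6] `<rect>` rectangle, #008000→cut S827 F1233: (71.9727,200.9674) → (107.5719,200.9674) → (107.5719,93.8078) → (71.9727,93.8078) → (71.9727,200.9674) (closed)

[7] `<polygon>` rectangle, #ff8800→score S509 F1820: (106.8341,213.4134) → (122.8211,213.4134) → (122.8211,190.4633) → (106.8341,190.4633) → (106.8341,213.4134) (closed)

G21
G90
G00 X11.1047 Y260.9402
M3 S509
G1 X71.1294 Y260.9402 F1820
G1 X71.1294 Y186.9941 F1820
G1 X11.1047 Y186.9941 F1820
G1 X11.1047 Y260.9402 F1820
M5
G00 X208.3799 Y249.6125
M3 S509
G1 X204.5873 Y261.2850 F1820
G1 X194.6580 Y268.4991 F1820
G1 X182.3848 Y268.4991 F1820
G1 X172.4555 Y261.2850 F1820
G1 X168.6629 Y249.6125 F1820
G1 X172.4555 Y237.9400 F1820
G1 X182.3848 Y230.7259 F1820
G1 X194.6580 Y230.7259 F1820
G1 X204.5873 Y237.9400 F1820
G1 X208.3799 Y249.6125 F1820
M5
G00 X175.5601 Y230.8364
M3 S827
G1 X122.8389 Y52.2745 F1233
G1 X140.1154 Y240.6070 F1233
G1 X94.6857 Y11.3228 F1233
G1 X160.8926 Y146.2745 F1233
G1 X196.3686 Y130.6024 F1233
M5
G00 X78.6031 Y100.5276
M3 S509
G1 X72.5775 Y110.1019 F1820
G1 X78.6331 Y115.6203 F1820
G1 X88.5193 Y119.6832 F1820
G1 X93.9857 Y124.8908 F1820
G1 X86.7817 Y133.8434 F1820
M5
G00 X38.9157 Y205.3591
M3 S509
G1 X66.6494 Y221.4793 F1820
G1 X96.0463 Y235.3085 F1820
G1 X127.1065 Y246.8467 F1820
G1 X159.8299 Y256.0938 F1820
G1 X194.2166 Y263.0498 F1820
M5
G00 X71.9727 Y200.9674
M3 S827
G1 X107.5719 Y200.9674 F1233
G1 X107.5719 Y93.8078 F1233
G1 X71.9727 Y93.8078 F1233
G1 X71.9727 Y200.9674 F1233
M5
G00 X106.8341 Y213.4134
M3 S509
G1 X122.8211 Y213.4134 F1820
G1 X122.8211 Y190.4633 F1820
G1 X106.8341 Y190.4633 F1820
G1 X106.8341 Y213.4134 F1820
M5
G00 X0.0000 Y0.0000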